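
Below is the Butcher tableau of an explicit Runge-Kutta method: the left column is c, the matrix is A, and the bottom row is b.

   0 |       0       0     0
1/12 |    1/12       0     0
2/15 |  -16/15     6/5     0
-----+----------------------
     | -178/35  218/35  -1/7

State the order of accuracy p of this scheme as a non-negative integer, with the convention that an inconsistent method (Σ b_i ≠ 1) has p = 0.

2

b = (-178/35, 218/35, -1/7)
c = (0, 1/12, 2/15)
Ac = (0, 0, 1/10)
Σ b_i: (-178/35)·1 + 218/35·1 + (-1/7)·1 = 1 ✓
b·c: 218/35·1/12 + (-1/7)·2/15 = 1/2 ✓
b·c²: 218/35·1/144 + (-1/7)·4/225 = 57/1400 ≠ 1/3 ⇒ order 2.
b·Ac: (-1/7)·1/10 = -1/70 ≠ 1/6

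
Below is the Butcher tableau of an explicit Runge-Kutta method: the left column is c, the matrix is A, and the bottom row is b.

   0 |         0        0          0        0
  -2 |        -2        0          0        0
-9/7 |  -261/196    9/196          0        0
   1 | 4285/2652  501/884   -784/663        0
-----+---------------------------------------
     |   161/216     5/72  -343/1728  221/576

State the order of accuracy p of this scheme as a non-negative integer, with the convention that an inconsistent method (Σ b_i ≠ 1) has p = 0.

4

b = (161/216, 5/72, -343/1728, 221/576)
c = (0, -2, -9/7, 1)
Ac = (0, 0, -9/98, 171/442)
Σ b_i: 161/216·1 + 5/72·1 + (-343/1728)·1 + 221/576·1 = 1 ✓
b·c: 5/72·(-2) + (-343/1728)·(-9/7) + 221/576·1 = 1/2 ✓
b·c²: 5/72·4 + (-343/1728)·81/49 + 221/576·1 = 1/3 ✓
b·Ac: (-343/1728)·(-9/98) + 221/576·171/442 = 1/6 ✓
b·c³: 5/72·(-8) + (-343/1728)·(-729/343) + 221/576·1 = 1/4 ✓
b·(c∘Ac): (-343/1728)·81/686 + 221/576·171/442 = 1/8 ✓
b·Ac²: (-343/1728)·9/49 + 221/576·69/221 = 1/12 ✓
b·A²c: 221/576·24/221 = 1/24 ✓; 4 stages ⇒ order 4.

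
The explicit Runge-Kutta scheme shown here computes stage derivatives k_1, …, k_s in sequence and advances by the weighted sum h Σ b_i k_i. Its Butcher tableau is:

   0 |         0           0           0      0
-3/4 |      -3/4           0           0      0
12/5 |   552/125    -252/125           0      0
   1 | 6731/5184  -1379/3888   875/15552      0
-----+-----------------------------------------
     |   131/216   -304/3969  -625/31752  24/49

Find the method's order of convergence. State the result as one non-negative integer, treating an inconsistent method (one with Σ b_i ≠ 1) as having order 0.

b = (131/216, -304/3969, -625/31752, 24/49)
c = (0, -3/4, 12/5, 1)
Ac = (0, 0, 189/125, 77/192)
Σ b_i: 131/216·1 + (-304/3969)·1 + (-625/31752)·1 + 24/49·1 = 1 ✓
b·c: (-304/3969)·(-3/4) + (-625/31752)·12/5 + 24/49·1 = 1/2 ✓
b·c²: (-304/3969)·9/16 + (-625/31752)·144/25 + 24/49·1 = 1/3 ✓
b·Ac: (-625/31752)·189/125 + 24/49·77/192 = 1/6 ✓
b·c³: (-304/3969)·(-27/64) + (-625/31752)·1728/125 + 24/49·1 = 1/4 ✓
b·(c∘Ac): (-625/31752)·2268/625 + 24/49·77/192 = 1/8 ✓
b·Ac²: (-625/31752)·(-567/500) + 24/49·287/2304 = 1/12 ✓
b·A²c: 24/49·49/576 = 1/24 ✓; 4 stages ⇒ order 4.

4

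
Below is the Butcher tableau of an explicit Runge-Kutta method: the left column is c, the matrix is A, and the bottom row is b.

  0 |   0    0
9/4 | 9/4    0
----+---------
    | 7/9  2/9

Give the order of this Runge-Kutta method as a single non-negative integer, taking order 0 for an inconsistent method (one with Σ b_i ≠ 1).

b = (7/9, 2/9)
c = (0, 9/4)
Σ b_i: 7/9·1 + 2/9·1 = 1 ✓
b·c: 2/9·9/4 = 1/2 ✓; 2 stages ⇒ order 2.

2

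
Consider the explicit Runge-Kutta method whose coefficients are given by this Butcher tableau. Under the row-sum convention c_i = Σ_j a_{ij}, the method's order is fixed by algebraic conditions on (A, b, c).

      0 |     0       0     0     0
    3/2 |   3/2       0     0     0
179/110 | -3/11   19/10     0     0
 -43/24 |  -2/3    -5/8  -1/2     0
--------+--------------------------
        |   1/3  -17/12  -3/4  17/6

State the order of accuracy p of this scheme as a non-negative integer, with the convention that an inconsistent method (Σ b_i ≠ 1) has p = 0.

b = (1/3, -17/12, -3/4, 17/6)
c = (0, 3/2, 179/110, -43/24)
Ac = (0, 0, 57/20, -1541/880)
Σ b_i: 1/3·1 + (-17/12)·1 + (-3/4)·1 + 17/6·1 = 1 ✓
b·c: (-17/12)·3/2 + (-3/4)·179/110 + 17/6·(-43/24) = -66701/7920 ≠ 1/2 ⇒ order 1.

1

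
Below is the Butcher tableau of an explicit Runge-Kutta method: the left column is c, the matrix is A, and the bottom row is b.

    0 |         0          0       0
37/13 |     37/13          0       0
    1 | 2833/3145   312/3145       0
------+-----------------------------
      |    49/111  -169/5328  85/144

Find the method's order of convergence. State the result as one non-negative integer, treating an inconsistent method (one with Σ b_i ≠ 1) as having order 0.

3

b = (49/111, -169/5328, 85/144)
c = (0, 37/13, 1)
Ac = (0, 0, 24/85)
Σ b_i: 49/111·1 + (-169/5328)·1 + 85/144·1 = 1 ✓
b·c: (-169/5328)·37/13 + 85/144·1 = 1/2 ✓
b·c²: (-169/5328)·1369/169 + 85/144·1 = 1/3 ✓
b·Ac: 85/144·24/85 = 1/6 ✓; 3 stages ⇒ order 3.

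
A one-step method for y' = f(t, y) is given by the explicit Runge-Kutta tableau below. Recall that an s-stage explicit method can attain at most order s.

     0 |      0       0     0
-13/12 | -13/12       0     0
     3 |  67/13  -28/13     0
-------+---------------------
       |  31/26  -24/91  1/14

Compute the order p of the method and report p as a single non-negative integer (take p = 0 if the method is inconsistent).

b = (31/26, -24/91, 1/14)
c = (0, -13/12, 3)
Ac = (0, 0, 7/3)
Σ b_i: 31/26·1 + (-24/91)·1 + 1/14·1 = 1 ✓
b·c: (-24/91)·(-13/12) + 1/14·3 = 1/2 ✓
b·c²: (-24/91)·169/144 + 1/14·9 = 1/3 ✓
b·Ac: 1/14·7/3 = 1/6 ✓; 3 stages ⇒ order 3.

3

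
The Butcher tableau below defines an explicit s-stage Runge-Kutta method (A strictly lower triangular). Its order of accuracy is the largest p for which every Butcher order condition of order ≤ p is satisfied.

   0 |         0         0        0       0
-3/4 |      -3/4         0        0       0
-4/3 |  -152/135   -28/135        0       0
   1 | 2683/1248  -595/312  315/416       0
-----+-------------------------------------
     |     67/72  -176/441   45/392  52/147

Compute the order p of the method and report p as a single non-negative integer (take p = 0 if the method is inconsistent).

b = (67/72, -176/441, 45/392, 52/147)
c = (0, -3/4, -4/3, 1)
Ac = (0, 0, 7/45, 175/416)
Σ b_i: 67/72·1 + (-176/441)·1 + 45/392·1 + 52/147·1 = 1 ✓
b·c: (-176/441)·(-3/4) + 45/392·(-4/3) + 52/147·1 = 1/2 ✓
b·c²: (-176/441)·9/16 + 45/392·16/9 + 52/147·1 = 1/3 ✓
b·Ac: 45/392·7/45 + 52/147·175/416 = 1/6 ✓
b·c³: (-176/441)·(-27/64) + 45/392·(-64/27) + 52/147·1 = 1/4 ✓
b·(c∘Ac): 45/392·(-28/135) + 52/147·175/416 = 1/8 ✓
b·Ac²: 45/392·(-7/60) + 52/147·35/128 = 1/12 ✓
b·A²c: 52/147·49/416 = 1/24 ✓; 4 stages ⇒ order 4.

4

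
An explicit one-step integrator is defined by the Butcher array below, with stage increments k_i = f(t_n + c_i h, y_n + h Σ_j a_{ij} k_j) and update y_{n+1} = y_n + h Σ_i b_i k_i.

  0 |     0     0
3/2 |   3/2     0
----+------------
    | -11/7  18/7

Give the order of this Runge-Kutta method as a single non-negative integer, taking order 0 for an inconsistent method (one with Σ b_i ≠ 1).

1

b = (-11/7, 18/7)
c = (0, 3/2)
Σ b_i: (-11/7)·1 + 18/7·1 = 1 ✓
b·c: 18/7·3/2 = 27/7 ≠ 1/2 ⇒ order 1.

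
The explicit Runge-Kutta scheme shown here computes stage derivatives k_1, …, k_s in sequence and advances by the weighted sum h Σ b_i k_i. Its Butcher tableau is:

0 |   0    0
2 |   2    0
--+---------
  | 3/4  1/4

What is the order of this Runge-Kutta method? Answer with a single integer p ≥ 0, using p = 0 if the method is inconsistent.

2

b = (3/4, 1/4)
c = (0, 2)
Σ b_i: 3/4·1 + 1/4·1 = 1 ✓
b·c: 1/4·2 = 1/2 ✓; 2 stages ⇒ order 2.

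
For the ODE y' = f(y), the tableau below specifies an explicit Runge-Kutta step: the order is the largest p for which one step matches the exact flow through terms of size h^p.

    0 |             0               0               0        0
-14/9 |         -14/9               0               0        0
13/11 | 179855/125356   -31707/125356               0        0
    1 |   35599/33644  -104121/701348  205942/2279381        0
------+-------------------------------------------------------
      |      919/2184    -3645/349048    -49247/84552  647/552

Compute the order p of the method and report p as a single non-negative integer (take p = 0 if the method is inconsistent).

b = (919/2184, -3645/349048, -49247/84552, 647/552)
c = (0, -14/9, 13/11, 1)
Ac = (0, 0, 3523/8954, 437/1294)
Σ b_i: 919/2184·1 + (-3645/349048)·1 + (-49247/84552)·1 + 647/552·1 = 1 ✓
b·c: (-3645/349048)·(-14/9) + (-49247/84552)·13/11 + 647/552·1 = 1/2 ✓
b·c²: (-3645/349048)·196/81 + (-49247/84552)·169/121 + 647/552·1 = 1/3 ✓
b·Ac: (-49247/84552)·3523/8954 + 647/552·437/1294 = 1/6 ✓
b·c³: (-3645/349048)·(-2744/729) + (-49247/84552)·2197/1331 + 647/552·1 = 1/4 ✓
b·(c∘Ac): (-49247/84552)·45799/98494 + 647/552·437/1294 = 1/8 ✓
b·Ac²: (-49247/84552)·(-24661/40293) + 647/552·(-1357/5823) = 1/12 ✓
b·A²c: 647/552·23/647 = 1/24 ✓; 4 stages ⇒ order 4.

4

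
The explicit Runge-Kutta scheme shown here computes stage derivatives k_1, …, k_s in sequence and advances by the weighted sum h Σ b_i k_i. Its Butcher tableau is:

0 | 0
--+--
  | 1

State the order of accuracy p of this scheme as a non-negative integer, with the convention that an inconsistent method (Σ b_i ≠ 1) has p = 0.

b = (1)
c = (0)
Σ b_i: 1·1 = 1 ✓; 1 stage ⇒ order 1.

1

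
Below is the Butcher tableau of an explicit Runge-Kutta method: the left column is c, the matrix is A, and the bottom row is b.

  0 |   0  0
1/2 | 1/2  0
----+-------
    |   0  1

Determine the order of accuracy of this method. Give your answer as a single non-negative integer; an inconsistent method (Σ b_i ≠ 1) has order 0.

b = (0, 1)
c = (0, 1/2)
Σ b_i: 1·1 = 1 ✓
b·c: 1·1/2 = 1/2 ✓; 2 stages ⇒ order 2.

2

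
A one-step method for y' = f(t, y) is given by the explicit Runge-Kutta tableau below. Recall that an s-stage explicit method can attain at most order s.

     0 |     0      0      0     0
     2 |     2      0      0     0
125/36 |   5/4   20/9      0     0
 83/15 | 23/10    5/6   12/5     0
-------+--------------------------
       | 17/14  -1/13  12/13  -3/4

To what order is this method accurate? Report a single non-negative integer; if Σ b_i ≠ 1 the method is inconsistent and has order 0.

0

b = (17/14, -1/13, 12/13, -3/4)
c = (0, 2, 125/36, 83/15)
Ac = (0, 0, 40/9, 10)
Σ b_i: 17/14·1 + (-1/13)·1 + 12/13·1 + (-3/4)·1 = 477/364 ≠ 1 ⇒ order 0.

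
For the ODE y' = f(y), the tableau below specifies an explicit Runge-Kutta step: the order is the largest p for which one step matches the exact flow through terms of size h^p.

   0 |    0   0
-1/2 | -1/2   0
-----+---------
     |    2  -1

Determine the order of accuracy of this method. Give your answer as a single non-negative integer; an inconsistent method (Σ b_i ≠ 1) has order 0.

2

b = (2, -1)
c = (0, -1/2)
Σ b_i: 2·1 + (-1)·1 = 1 ✓
b·c: (-1)·(-1/2) = 1/2 ✓; 2 stages ⇒ order 2.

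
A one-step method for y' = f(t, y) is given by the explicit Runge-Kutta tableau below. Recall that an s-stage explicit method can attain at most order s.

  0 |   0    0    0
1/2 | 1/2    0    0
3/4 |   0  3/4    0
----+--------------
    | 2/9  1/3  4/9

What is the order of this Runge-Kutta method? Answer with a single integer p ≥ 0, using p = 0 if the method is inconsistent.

b = (2/9, 1/3, 4/9)
c = (0, 1/2, 3/4)
Ac = (0, 0, 3/8)
Σ b_i: 2/9·1 + 1/3·1 + 4/9·1 = 1 ✓
b·c: 1/3·1/2 + 4/9·3/4 = 1/2 ✓
b·c²: 1/3·1/4 + 4/9·9/16 = 1/3 ✓
b·Ac: 4/9·3/8 = 1/6 ✓; 3 stages ⇒ order 3.

3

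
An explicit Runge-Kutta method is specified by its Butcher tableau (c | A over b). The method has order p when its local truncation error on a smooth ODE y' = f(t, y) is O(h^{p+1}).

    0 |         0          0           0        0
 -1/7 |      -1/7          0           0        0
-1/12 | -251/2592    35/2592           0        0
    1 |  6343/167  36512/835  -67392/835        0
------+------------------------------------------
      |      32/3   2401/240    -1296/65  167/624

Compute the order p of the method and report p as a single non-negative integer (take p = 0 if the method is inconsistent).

4

b = (32/3, 2401/240, -1296/65, 167/624)
c = (0, -1/7, -1/12, 1)
Ac = (0, 0, -5/2592, 80/167)
Σ b_i: 32/3·1 + 2401/240·1 + (-1296/65)·1 + 167/624·1 = 1 ✓
b·c: 2401/240·(-1/7) + (-1296/65)·(-1/12) + 167/624·1 = 1/2 ✓
b·c²: 2401/240·1/49 + (-1296/65)·1/144 + 167/624·1 = 1/3 ✓
b·Ac: (-1296/65)·(-5/2592) + 167/624·80/167 = 1/6 ✓
b·c³: 2401/240·(-1/343) + (-1296/65)·(-1/1728) + 167/624·1 = 1/4 ✓
b·(c∘Ac): (-1296/65)·5/31104 + 167/624·80/167 = 1/8 ✓
b·Ac²: (-1296/65)·5/18144 + 167/624·388/1169 = 1/12 ✓
b·A²c: 167/624·26/167 = 1/24 ✓; 4 stages ⇒ order 4.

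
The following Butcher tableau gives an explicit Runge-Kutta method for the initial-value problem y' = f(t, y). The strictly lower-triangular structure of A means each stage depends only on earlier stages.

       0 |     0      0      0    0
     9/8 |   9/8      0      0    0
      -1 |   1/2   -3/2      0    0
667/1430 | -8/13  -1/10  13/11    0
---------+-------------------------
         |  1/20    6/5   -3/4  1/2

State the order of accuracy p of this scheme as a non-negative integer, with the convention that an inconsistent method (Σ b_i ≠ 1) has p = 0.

b = (1/20, 6/5, -3/4, 1/2)
c = (0, 9/8, -1, 667/1430)
Ac = (0, 0, -27/16, -1139/880)
Σ b_i: 1/20·1 + 6/5·1 + (-3/4)·1 + 1/2·1 = 1 ✓
b·c: 6/5·9/8 + (-3/4)·(-1) + 1/2·667/1430 = 6673/2860 ≠ 1/2 ⇒ order 1.

1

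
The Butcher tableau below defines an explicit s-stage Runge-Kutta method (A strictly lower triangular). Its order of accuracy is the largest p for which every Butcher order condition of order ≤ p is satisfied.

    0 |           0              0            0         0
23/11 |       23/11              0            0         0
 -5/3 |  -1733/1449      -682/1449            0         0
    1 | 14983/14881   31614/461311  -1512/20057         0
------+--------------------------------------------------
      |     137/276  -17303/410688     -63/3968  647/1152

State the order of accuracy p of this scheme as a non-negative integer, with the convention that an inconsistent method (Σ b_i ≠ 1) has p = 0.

4

b = (137/276, -17303/410688, -63/3968, 647/1152)
c = (0, 23/11, -5/3, 1)
Ac = (0, 0, -62/63, 174/647)
Σ b_i: 137/276·1 + (-17303/410688)·1 + (-63/3968)·1 + 647/1152·1 = 1 ✓
b·c: (-17303/410688)·23/11 + (-63/3968)·(-5/3) + 647/1152·1 = 1/2 ✓
b·c²: (-17303/410688)·529/121 + (-63/3968)·25/9 + 647/1152·1 = 1/3 ✓
b·Ac: (-63/3968)·(-62/63) + 647/1152·174/647 = 1/6 ✓
b·c³: (-17303/410688)·12167/1331 + (-63/3968)·(-125/27) + 647/1152·1 = 1/4 ✓
b·(c∘Ac): (-63/3968)·310/189 + 647/1152·174/647 = 1/8 ✓
b·Ac²: (-63/3968)·(-1426/693) + 647/1152·642/7117 = 1/12 ✓
b·A²c: 647/1152·48/647 = 1/24 ✓; 4 stages ⇒ order 4.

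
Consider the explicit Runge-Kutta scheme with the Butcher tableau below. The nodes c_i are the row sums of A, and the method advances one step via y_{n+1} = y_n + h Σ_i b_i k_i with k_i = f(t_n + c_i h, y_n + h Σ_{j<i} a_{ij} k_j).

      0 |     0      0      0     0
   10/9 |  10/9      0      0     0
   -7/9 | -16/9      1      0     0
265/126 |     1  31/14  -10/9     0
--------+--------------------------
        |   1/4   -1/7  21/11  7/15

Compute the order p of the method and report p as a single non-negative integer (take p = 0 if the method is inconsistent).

b = (1/4, -1/7, 21/11, 7/15)
c = (0, 10/9, -7/9, 265/126)
Ac = (0, 0, 10/9, 1885/567)
Σ b_i: 1/4·1 + (-1/7)·1 + 21/11·1 + 7/15·1 = 11471/4620 ≠ 1 ⇒ order 0.

0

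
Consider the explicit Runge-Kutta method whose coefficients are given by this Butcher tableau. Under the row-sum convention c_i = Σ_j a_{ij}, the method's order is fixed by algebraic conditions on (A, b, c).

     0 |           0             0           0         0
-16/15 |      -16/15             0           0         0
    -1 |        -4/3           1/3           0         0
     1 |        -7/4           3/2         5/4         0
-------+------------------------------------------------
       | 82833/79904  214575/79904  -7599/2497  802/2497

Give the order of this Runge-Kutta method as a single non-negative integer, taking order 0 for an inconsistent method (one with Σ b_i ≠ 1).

b = (82833/79904, 214575/79904, -7599/2497, 802/2497)
c = (0, -16/15, -1, 1)
Ac = (0, 0, -16/45, -57/20)
Σ b_i: 82833/79904·1 + 214575/79904·1 + (-7599/2497)·1 + 802/2497·1 = 1 ✓
b·c: 214575/79904·(-16/15) + (-7599/2497)·(-1) + 802/2497·1 = 1/2 ✓
b·c²: 214575/79904·256/225 + (-7599/2497)·1 + 802/2497·1 = 1/3 ✓
b·Ac: (-7599/2497)·(-16/45) + 802/2497·(-57/20) = 1/6 ✓
b·c³: 214575/79904·(-4096/3375) + (-7599/2497)·(-1) + 802/2497·1 = 11837/112365 ≠ 1/4 ⇒ order 3.
b·(c∘Ac): (-7599/2497)·16/45 + 802/2497·(-57/20) = -149627/74910 ≠ 1/8
b·Ac²: (-7599/2497)·256/675 + 802/2497·887/300 = -45967/224730 ≠ 1/12
b·A²c: 802/2497·(-4/9) = -3208/22473 ≠ 1/24

3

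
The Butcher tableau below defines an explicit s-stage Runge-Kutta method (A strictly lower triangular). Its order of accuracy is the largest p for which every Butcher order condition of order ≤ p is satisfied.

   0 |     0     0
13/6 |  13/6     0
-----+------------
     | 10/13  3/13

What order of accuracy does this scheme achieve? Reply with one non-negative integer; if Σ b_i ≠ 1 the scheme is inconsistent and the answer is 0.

2

b = (10/13, 3/13)
c = (0, 13/6)
Σ b_i: 10/13·1 + 3/13·1 = 1 ✓
b·c: 3/13·13/6 = 1/2 ✓; 2 stages ⇒ order 2.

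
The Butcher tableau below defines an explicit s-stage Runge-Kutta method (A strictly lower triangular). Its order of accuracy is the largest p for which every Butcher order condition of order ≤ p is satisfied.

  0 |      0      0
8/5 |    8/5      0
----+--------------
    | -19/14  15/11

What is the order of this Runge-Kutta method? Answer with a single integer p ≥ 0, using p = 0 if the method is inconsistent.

0

b = (-19/14, 15/11)
c = (0, 8/5)
Σ b_i: (-19/14)·1 + 15/11·1 = 1/154 ≠ 1 ⇒ order 0.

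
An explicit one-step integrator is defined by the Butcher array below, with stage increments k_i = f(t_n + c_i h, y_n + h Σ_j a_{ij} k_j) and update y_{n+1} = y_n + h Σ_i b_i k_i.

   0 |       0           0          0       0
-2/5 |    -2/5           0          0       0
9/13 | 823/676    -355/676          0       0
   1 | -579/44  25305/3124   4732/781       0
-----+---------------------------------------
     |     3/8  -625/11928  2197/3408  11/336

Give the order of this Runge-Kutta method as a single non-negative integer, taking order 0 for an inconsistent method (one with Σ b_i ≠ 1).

4

b = (3/8, -625/11928, 2197/3408, 11/336)
c = (0, -2/5, 9/13, 1)
Ac = (0, 0, 71/338, 21/22)
Σ b_i: 3/8·1 + (-625/11928)·1 + 2197/3408·1 + 11/336·1 = 1 ✓
b·c: (-625/11928)·(-2/5) + 2197/3408·9/13 + 11/336·1 = 1/2 ✓
b·c²: (-625/11928)·4/25 + 2197/3408·81/169 + 11/336·1 = 1/3 ✓
b·Ac: 2197/3408·71/338 + 11/336·21/22 = 1/6 ✓
b·c³: (-625/11928)·(-8/125) + 2197/3408·729/2197 + 11/336·1 = 1/4 ✓
b·(c∘Ac): 2197/3408·639/4394 + 11/336·21/22 = 1/8 ✓
b·Ac²: 2197/3408·(-71/845) + 11/336·21/5 = 1/12 ✓
b·A²c: 11/336·14/11 = 1/24 ✓; 4 stages ⇒ order 4.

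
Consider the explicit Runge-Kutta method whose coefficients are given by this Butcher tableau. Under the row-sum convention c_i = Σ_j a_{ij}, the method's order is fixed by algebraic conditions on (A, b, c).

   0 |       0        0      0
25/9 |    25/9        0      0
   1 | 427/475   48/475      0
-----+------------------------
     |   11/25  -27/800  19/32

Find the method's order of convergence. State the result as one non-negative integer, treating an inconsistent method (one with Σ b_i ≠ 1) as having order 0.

b = (11/25, -27/800, 19/32)
c = (0, 25/9, 1)
Ac = (0, 0, 16/57)
Σ b_i: 11/25·1 + (-27/800)·1 + 19/32·1 = 1 ✓
b·c: (-27/800)·25/9 + 19/32·1 = 1/2 ✓
b·c²: (-27/800)·625/81 + 19/32·1 = 1/3 ✓
b·Ac: 19/32·16/57 = 1/6 ✓; 3 stages ⇒ order 3.

3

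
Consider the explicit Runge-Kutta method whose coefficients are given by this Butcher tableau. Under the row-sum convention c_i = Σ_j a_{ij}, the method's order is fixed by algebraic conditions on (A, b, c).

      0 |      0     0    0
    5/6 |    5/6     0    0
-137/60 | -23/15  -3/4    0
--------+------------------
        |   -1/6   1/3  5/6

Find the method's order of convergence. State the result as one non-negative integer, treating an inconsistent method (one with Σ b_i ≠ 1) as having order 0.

b = (-1/6, 1/3, 5/6)
c = (0, 5/6, -137/60)
Ac = (0, 0, -5/8)
Σ b_i: (-1/6)·1 + 1/3·1 + 5/6·1 = 1 ✓
b·c: 1/3·5/6 + 5/6·(-137/60) = -13/8 ≠ 1/2 ⇒ order 1.

1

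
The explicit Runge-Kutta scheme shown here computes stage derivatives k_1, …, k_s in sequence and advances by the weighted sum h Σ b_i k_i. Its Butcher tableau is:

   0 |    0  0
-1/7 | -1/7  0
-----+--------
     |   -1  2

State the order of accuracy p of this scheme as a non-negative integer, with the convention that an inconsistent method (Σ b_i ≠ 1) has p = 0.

b = (-1, 2)
c = (0, -1/7)
Σ b_i: (-1)·1 + 2·1 = 1 ✓
b·c: 2·(-1/7) = -2/7 ≠ 1/2 ⇒ order 1.

1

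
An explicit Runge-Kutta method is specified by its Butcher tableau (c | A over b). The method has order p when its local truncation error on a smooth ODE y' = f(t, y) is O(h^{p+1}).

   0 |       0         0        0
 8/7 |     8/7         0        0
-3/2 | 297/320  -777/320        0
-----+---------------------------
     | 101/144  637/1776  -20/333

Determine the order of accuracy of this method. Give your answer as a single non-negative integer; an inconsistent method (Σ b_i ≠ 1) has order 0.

3

b = (101/144, 637/1776, -20/333)
c = (0, 8/7, -3/2)
Ac = (0, 0, -111/40)
Σ b_i: 101/144·1 + 637/1776·1 + (-20/333)·1 = 1 ✓
b·c: 637/1776·8/7 + (-20/333)·(-3/2) = 1/2 ✓
b·c²: 637/1776·64/49 + (-20/333)·9/4 = 1/3 ✓
b·Ac: (-20/333)·(-111/40) = 1/6 ✓; 3 stages ⇒ order 3.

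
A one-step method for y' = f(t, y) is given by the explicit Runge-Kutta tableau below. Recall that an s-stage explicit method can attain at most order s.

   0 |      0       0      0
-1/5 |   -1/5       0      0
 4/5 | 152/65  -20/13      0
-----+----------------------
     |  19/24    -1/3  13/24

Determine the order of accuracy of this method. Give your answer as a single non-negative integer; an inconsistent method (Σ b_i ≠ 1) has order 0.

3

b = (19/24, -1/3, 13/24)
c = (0, -1/5, 4/5)
Ac = (0, 0, 4/13)
Σ b_i: 19/24·1 + (-1/3)·1 + 13/24·1 = 1 ✓
b·c: (-1/3)·(-1/5) + 13/24·4/5 = 1/2 ✓
b·c²: (-1/3)·1/25 + 13/24·16/25 = 1/3 ✓
b·Ac: 13/24·4/13 = 1/6 ✓; 3 stages ⇒ order 3.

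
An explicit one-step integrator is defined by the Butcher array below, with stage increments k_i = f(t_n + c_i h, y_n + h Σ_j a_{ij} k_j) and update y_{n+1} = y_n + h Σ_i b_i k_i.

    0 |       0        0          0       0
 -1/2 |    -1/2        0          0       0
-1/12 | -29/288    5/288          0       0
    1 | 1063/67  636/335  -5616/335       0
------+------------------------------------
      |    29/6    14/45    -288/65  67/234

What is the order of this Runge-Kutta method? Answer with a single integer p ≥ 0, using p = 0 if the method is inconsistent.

b = (29/6, 14/45, -288/65, 67/234)
c = (0, -1/2, -1/12, 1)
Ac = (0, 0, -5/576, 30/67)
Σ b_i: 29/6·1 + 14/45·1 + (-288/65)·1 + 67/234·1 = 1 ✓
b·c: 14/45·(-1/2) + (-288/65)·(-1/12) + 67/234·1 = 1/2 ✓
b·c²: 14/45·1/4 + (-288/65)·1/144 + 67/234·1 = 1/3 ✓
b·Ac: (-288/65)·(-5/576) + 67/234·30/67 = 1/6 ✓
b·c³: 14/45·(-1/8) + (-288/65)·(-1/1728) + 67/234·1 = 1/4 ✓
b·(c∘Ac): (-288/65)·5/6912 + 67/234·30/67 = 1/8 ✓
b·Ac²: (-288/65)·5/1152 + 67/234·24/67 = 1/12 ✓
b·A²c: 67/234·39/268 = 1/24 ✓; 4 stages ⇒ order 4.

4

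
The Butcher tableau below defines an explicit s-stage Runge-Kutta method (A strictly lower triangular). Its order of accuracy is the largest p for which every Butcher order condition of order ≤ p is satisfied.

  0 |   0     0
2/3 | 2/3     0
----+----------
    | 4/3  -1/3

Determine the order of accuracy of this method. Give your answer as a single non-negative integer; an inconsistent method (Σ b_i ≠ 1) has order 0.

b = (4/3, -1/3)
c = (0, 2/3)
Σ b_i: 4/3·1 + (-1/3)·1 = 1 ✓
b·c: (-1/3)·2/3 = -2/9 ≠ 1/2 ⇒ order 1.

1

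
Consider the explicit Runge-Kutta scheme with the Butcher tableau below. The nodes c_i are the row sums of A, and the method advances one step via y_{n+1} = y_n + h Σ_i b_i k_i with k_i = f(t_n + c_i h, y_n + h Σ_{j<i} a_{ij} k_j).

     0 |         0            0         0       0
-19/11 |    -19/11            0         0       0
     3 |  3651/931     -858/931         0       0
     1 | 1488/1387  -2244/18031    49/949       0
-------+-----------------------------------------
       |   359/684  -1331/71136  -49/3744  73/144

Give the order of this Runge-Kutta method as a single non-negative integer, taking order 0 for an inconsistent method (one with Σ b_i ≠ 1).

b = (359/684, -1331/71136, -49/3744, 73/144)
c = (0, -19/11, 3, 1)
Ac = (0, 0, 78/49, 27/73)
Σ b_i: 359/684·1 + (-1331/71136)·1 + (-49/3744)·1 + 73/144·1 = 1 ✓
b·c: (-1331/71136)·(-19/11) + (-49/3744)·3 + 73/144·1 = 1/2 ✓
b·c²: (-1331/71136)·361/121 + (-49/3744)·9 + 73/144·1 = 1/3 ✓
b·Ac: (-49/3744)·78/49 + 73/144·27/73 = 1/6 ✓
b·c³: (-1331/71136)·(-6859/1331) + (-49/3744)·27 + 73/144·1 = 1/4 ✓
b·(c∘Ac): (-49/3744)·234/49 + 73/144·27/73 = 1/8 ✓
b·Ac²: (-49/3744)·(-1482/539) + 73/144·75/803 = 1/12 ✓
b·A²c: 73/144·6/73 = 1/24 ✓; 4 stages ⇒ order 4.

4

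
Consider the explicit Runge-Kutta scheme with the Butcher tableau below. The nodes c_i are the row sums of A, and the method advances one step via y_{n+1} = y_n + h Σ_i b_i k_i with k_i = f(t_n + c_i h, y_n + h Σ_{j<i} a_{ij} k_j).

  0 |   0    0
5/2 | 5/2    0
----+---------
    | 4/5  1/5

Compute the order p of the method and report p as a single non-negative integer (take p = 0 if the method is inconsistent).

2

b = (4/5, 1/5)
c = (0, 5/2)
Σ b_i: 4/5·1 + 1/5·1 = 1 ✓
b·c: 1/5·5/2 = 1/2 ✓; 2 stages ⇒ order 2.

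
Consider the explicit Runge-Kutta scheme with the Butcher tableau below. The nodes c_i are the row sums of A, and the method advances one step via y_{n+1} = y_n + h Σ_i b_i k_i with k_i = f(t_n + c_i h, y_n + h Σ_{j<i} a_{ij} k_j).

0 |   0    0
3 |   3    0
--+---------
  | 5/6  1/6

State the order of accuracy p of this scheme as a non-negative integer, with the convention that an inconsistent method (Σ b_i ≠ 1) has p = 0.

b = (5/6, 1/6)
c = (0, 3)
Σ b_i: 5/6·1 + 1/6·1 = 1 ✓
b·c: 1/6·3 = 1/2 ✓; 2 stages ⇒ order 2.

2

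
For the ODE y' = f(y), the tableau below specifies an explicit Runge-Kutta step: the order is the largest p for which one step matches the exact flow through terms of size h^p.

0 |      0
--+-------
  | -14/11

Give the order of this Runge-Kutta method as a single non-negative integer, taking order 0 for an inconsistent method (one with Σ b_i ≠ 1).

b = (-14/11)
c = (0)
Σ b_i: (-14/11)·1 = -14/11 ≠ 1 ⇒ order 0.

0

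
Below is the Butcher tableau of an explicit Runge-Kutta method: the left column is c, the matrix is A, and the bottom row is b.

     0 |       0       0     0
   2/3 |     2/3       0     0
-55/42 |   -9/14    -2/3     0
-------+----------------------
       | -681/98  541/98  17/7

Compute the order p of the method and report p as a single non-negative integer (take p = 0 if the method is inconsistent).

2

b = (-681/98, 541/98, 17/7)
c = (0, 2/3, -55/42)
Ac = (0, 0, -4/9)
Σ b_i: (-681/98)·1 + 541/98·1 + 17/7·1 = 1 ✓
b·c: 541/98·2/3 + 17/7·(-55/42) = 1/2 ✓
b·c²: 541/98·4/9 + 17/7·3025/1764 = 81721/12348 ≠ 1/3 ⇒ order 2.
b·Ac: 17/7·(-4/9) = -68/63 ≠ 1/6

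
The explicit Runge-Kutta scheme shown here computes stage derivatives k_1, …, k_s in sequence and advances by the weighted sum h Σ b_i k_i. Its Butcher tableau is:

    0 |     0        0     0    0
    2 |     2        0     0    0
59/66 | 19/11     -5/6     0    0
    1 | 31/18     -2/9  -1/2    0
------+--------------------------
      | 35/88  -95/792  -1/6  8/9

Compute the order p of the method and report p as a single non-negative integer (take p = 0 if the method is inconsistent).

2

b = (35/88, -95/792, -1/6, 8/9)
c = (0, 2, 59/66, 1)
Ac = (0, 0, -5/3, -353/396)
Σ b_i: 35/88·1 + (-95/792)·1 + (-1/6)·1 + 8/9·1 = 1 ✓
b·c: (-95/792)·2 + (-1/6)·59/66 + 8/9·1 = 1/2 ✓
b·c²: (-95/792)·4 + (-1/6)·3481/4356 + 8/9·1 = 7211/26136 ≠ 1/3 ⇒ order 2.
b·Ac: (-1/6)·(-5/3) + 8/9·(-353/396) = -917/1782 ≠ 1/6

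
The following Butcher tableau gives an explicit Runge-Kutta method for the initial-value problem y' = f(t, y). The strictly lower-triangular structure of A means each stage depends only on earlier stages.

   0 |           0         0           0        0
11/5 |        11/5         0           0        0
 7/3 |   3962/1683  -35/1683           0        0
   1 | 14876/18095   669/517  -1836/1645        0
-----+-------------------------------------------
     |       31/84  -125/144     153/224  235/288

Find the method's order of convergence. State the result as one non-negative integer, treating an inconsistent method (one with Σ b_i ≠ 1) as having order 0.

b = (31/84, -125/144, 153/224, 235/288)
c = (0, 11/5, 7/3, 1)
Ac = (0, 0, -7/153, 57/235)
Σ b_i: 31/84·1 + (-125/144)·1 + 153/224·1 + 235/288·1 = 1 ✓
b·c: (-125/144)·11/5 + 153/224·7/3 + 235/288·1 = 1/2 ✓
b·c²: (-125/144)·121/25 + 153/224·49/9 + 235/288·1 = 1/3 ✓
b·Ac: 153/224·(-7/153) + 235/288·57/235 = 1/6 ✓
b·c³: (-125/144)·1331/125 + 153/224·343/27 + 235/288·1 = 1/4 ✓
b·(c∘Ac): 153/224·(-49/459) + 235/288·57/235 = 1/8 ✓
b·Ac²: 153/224·(-77/765) + 235/288·219/1175 = 1/12 ✓
b·A²c: 235/288·12/235 = 1/24 ✓; 4 stages ⇒ order 4.

4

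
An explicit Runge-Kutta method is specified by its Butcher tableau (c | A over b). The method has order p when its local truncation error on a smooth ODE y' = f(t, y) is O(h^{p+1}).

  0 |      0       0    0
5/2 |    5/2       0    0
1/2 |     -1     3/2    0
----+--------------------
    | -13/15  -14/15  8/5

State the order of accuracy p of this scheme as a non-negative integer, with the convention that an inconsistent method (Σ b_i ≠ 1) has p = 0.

b = (-13/15, -14/15, 8/5)
c = (0, 5/2, 1/2)
Ac = (0, 0, 15/4)
Σ b_i: (-13/15)·1 + (-14/15)·1 + 8/5·1 = -1/5 ≠ 1 ⇒ order 0.

0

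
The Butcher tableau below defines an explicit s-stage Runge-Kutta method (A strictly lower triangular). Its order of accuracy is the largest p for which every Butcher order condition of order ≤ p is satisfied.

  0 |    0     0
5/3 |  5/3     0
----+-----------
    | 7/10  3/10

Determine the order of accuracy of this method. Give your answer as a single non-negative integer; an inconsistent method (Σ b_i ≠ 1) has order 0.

b = (7/10, 3/10)
c = (0, 5/3)
Σ b_i: 7/10·1 + 3/10·1 = 1 ✓
b·c: 3/10·5/3 = 1/2 ✓; 2 stages ⇒ order 2.

2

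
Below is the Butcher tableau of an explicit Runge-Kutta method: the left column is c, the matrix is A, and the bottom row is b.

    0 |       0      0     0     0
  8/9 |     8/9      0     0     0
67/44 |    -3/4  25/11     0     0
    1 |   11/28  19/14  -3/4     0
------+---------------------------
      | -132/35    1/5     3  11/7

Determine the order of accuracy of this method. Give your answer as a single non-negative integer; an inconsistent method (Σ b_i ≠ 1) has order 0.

b = (-132/35, 1/5, 3, 11/7)
c = (0, 8/9, 67/44, 1)
Ac = (0, 0, 200/99, 713/11088)
Σ b_i: (-132/35)·1 + 1/5·1 + 3·1 + 11/7·1 = 1 ✓
b·c: 1/5·8/9 + 3·67/44 + 11/7·1 = 87559/13860 ≠ 1/2 ⇒ order 1.

1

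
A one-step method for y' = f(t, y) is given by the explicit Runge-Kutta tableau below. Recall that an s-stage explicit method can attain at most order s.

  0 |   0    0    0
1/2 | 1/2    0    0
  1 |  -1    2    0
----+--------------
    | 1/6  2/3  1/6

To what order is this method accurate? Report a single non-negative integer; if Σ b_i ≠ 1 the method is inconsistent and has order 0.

b = (1/6, 2/3, 1/6)
c = (0, 1/2, 1)
Ac = (0, 0, 1)
Σ b_i: 1/6·1 + 2/3·1 + 1/6·1 = 1 ✓
b·c: 2/3·1/2 + 1/6·1 = 1/2 ✓
b·c²: 2/3·1/4 + 1/6·1 = 1/3 ✓
b·Ac: 1/6·1 = 1/6 ✓; 3 stages ⇒ order 3.

3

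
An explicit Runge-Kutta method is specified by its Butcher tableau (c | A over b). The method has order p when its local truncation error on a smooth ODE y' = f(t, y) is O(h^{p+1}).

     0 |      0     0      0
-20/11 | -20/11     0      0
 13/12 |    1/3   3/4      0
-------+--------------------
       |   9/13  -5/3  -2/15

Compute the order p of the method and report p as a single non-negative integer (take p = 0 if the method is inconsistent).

b = (9/13, -5/3, -2/15)
c = (0, -20/11, 13/12)
Ac = (0, 0, -15/11)
Σ b_i: 9/13·1 + (-5/3)·1 + (-2/15)·1 = -72/65 ≠ 1 ⇒ order 0.

0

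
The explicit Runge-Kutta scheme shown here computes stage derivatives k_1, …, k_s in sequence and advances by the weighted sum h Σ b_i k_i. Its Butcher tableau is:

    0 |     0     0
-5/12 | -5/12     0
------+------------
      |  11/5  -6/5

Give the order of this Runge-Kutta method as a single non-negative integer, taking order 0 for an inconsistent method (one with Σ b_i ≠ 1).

b = (11/5, -6/5)
c = (0, -5/12)
Σ b_i: 11/5·1 + (-6/5)·1 = 1 ✓
b·c: (-6/5)·(-5/12) = 1/2 ✓; 2 stages ⇒ order 2.

2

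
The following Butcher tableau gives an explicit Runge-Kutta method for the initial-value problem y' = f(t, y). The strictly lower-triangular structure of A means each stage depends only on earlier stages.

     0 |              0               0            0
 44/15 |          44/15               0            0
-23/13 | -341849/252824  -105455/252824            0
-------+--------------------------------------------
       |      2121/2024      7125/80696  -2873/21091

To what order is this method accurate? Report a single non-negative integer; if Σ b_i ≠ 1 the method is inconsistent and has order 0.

b = (2121/2024, 7125/80696, -2873/21091)
c = (0, 44/15, -23/13)
Ac = (0, 0, -21091/17238)
Σ b_i: 2121/2024·1 + 7125/80696·1 + (-2873/21091)·1 = 1 ✓
b·c: 7125/80696·44/15 + (-2873/21091)·(-23/13) = 1/2 ✓
b·c²: 7125/80696·1936/225 + (-2873/21091)·529/169 = 1/3 ✓
b·Ac: (-2873/21091)·(-21091/17238) = 1/6 ✓; 3 stages ⇒ order 3.

3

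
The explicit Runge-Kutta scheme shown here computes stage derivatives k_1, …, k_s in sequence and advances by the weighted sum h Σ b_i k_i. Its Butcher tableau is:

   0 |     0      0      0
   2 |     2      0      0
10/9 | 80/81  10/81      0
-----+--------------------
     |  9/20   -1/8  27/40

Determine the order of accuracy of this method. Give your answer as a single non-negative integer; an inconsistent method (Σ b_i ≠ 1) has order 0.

b = (9/20, -1/8, 27/40)
c = (0, 2, 10/9)
Ac = (0, 0, 20/81)
Σ b_i: 9/20·1 + (-1/8)·1 + 27/40·1 = 1 ✓
b·c: (-1/8)·2 + 27/40·10/9 = 1/2 ✓
b·c²: (-1/8)·4 + 27/40·100/81 = 1/3 ✓
b·Ac: 27/40·20/81 = 1/6 ✓; 3 stages ⇒ order 3.

3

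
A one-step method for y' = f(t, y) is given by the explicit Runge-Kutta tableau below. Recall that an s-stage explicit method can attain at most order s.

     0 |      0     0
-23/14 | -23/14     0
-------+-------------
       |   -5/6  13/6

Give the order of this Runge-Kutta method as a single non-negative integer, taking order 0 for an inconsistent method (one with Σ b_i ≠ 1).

b = (-5/6, 13/6)
c = (0, -23/14)
Σ b_i: (-5/6)·1 + 13/6·1 = 4/3 ≠ 1 ⇒ order 0.

0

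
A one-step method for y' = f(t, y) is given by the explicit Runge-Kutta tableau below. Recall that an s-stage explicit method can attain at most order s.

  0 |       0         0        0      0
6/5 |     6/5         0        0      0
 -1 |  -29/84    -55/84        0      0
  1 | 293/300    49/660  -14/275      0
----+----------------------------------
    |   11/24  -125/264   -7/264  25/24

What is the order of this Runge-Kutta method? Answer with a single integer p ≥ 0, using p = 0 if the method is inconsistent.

b = (11/24, -125/264, -7/264, 25/24)
c = (0, 6/5, -1, 1)
Ac = (0, 0, -11/14, 7/50)
Σ b_i: 11/24·1 + (-125/264)·1 + (-7/264)·1 + 25/24·1 = 1 ✓
b·c: (-125/264)·6/5 + (-7/264)·(-1) + 25/24·1 = 1/2 ✓
b·c²: (-125/264)·36/25 + (-7/264)·1 + 25/24·1 = 1/3 ✓
b·Ac: (-7/264)·(-11/14) + 25/24·7/50 = 1/6 ✓
b·c³: (-125/264)·216/125 + (-7/264)·(-1) + 25/24·1 = 1/4 ✓
b·(c∘Ac): (-7/264)·11/14 + 25/24·7/50 = 1/8 ✓
b·Ac²: (-7/264)·(-33/35) + 25/24·7/125 = 1/12 ✓
b·A²c: 25/24·1/25 = 1/24 ✓; 4 stages ⇒ order 4.

4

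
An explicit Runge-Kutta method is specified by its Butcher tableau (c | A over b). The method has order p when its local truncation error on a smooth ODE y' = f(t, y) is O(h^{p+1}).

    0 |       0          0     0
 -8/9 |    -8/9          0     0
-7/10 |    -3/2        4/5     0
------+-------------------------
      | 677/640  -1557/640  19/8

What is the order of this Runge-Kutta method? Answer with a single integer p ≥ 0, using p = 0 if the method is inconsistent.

b = (677/640, -1557/640, 19/8)
c = (0, -8/9, -7/10)
Ac = (0, 0, -32/45)
Σ b_i: 677/640·1 + (-1557/640)·1 + 19/8·1 = 1 ✓
b·c: (-1557/640)·(-8/9) + 19/8·(-7/10) = 1/2 ✓
b·c²: (-1557/640)·64/81 + 19/8·49/100 = -5461/7200 ≠ 1/3 ⇒ order 2.
b·Ac: 19/8·(-32/45) = -76/45 ≠ 1/6

2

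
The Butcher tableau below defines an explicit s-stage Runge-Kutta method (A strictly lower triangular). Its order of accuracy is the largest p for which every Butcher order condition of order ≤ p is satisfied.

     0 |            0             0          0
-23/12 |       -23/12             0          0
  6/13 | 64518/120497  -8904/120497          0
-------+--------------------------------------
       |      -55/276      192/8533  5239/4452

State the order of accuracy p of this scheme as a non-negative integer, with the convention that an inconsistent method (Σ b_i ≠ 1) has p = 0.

3

b = (-55/276, 192/8533, 5239/4452)
c = (0, -23/12, 6/13)
Ac = (0, 0, 742/5239)
Σ b_i: (-55/276)·1 + 192/8533·1 + 5239/4452·1 = 1 ✓
b·c: 192/8533·(-23/12) + 5239/4452·6/13 = 1/2 ✓
b·c²: 192/8533·529/144 + 5239/4452·36/169 = 1/3 ✓
b·Ac: 5239/4452·742/5239 = 1/6 ✓; 3 stages ⇒ order 3.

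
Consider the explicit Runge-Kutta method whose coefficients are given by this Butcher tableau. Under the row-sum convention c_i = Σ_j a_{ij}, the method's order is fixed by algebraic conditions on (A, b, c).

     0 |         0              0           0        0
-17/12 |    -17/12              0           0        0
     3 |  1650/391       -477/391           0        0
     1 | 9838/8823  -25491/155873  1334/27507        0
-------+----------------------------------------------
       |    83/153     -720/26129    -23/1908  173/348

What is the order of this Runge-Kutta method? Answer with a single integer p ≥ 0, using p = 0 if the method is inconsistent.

4

b = (83/153, -720/26129, -23/1908, 173/348)
c = (0, -17/12, 3, 1)
Ac = (0, 0, 159/92, 261/692)
Σ b_i: 83/153·1 + (-720/26129)·1 + (-23/1908)·1 + 173/348·1 = 1 ✓
b·c: (-720/26129)·(-17/12) + (-23/1908)·3 + 173/348·1 = 1/2 ✓
b·c²: (-720/26129)·289/144 + (-23/1908)·9 + 173/348·1 = 1/3 ✓
b·Ac: (-23/1908)·159/92 + 173/348·261/692 = 1/6 ✓
b·c³: (-720/26129)·(-4913/1728) + (-23/1908)·27 + 173/348·1 = 1/4 ✓
b·(c∘Ac): (-23/1908)·477/92 + 173/348·261/692 = 1/8 ✓
b·Ac²: (-23/1908)·(-901/368) + 173/348·899/8304 = 1/12 ✓
b·A²c: 173/348·29/346 = 1/24 ✓; 4 stages ⇒ order 4.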